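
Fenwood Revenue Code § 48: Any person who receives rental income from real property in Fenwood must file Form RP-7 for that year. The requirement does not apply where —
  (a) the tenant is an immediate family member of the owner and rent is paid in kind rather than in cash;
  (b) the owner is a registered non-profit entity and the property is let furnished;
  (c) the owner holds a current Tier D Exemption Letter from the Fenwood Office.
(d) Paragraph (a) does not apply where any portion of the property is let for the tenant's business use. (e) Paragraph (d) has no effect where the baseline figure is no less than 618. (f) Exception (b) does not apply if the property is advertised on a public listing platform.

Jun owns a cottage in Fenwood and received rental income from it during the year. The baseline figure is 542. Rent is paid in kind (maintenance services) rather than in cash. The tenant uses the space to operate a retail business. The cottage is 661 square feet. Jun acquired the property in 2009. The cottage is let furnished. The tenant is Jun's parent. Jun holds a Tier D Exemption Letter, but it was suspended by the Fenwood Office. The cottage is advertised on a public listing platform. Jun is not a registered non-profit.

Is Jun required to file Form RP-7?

Yes — Jun must file Form RP-7.

Exception (a): the tenant is an immediate family member; rent is paid in kind — every condition holds. But applying paragraphs (d)–(e): (d) is triggered — the space is let for business use. (e) does not operate here (the baseline figure is 542, short of 618), so (d) stands. So (a) is unavailable.
Exception (b) does not apply: Jun is not a registered non-profit.
Exception (c) fails — the Tier D Exemption Letter is not current.
No exception is made out. Jun falls within the general rule.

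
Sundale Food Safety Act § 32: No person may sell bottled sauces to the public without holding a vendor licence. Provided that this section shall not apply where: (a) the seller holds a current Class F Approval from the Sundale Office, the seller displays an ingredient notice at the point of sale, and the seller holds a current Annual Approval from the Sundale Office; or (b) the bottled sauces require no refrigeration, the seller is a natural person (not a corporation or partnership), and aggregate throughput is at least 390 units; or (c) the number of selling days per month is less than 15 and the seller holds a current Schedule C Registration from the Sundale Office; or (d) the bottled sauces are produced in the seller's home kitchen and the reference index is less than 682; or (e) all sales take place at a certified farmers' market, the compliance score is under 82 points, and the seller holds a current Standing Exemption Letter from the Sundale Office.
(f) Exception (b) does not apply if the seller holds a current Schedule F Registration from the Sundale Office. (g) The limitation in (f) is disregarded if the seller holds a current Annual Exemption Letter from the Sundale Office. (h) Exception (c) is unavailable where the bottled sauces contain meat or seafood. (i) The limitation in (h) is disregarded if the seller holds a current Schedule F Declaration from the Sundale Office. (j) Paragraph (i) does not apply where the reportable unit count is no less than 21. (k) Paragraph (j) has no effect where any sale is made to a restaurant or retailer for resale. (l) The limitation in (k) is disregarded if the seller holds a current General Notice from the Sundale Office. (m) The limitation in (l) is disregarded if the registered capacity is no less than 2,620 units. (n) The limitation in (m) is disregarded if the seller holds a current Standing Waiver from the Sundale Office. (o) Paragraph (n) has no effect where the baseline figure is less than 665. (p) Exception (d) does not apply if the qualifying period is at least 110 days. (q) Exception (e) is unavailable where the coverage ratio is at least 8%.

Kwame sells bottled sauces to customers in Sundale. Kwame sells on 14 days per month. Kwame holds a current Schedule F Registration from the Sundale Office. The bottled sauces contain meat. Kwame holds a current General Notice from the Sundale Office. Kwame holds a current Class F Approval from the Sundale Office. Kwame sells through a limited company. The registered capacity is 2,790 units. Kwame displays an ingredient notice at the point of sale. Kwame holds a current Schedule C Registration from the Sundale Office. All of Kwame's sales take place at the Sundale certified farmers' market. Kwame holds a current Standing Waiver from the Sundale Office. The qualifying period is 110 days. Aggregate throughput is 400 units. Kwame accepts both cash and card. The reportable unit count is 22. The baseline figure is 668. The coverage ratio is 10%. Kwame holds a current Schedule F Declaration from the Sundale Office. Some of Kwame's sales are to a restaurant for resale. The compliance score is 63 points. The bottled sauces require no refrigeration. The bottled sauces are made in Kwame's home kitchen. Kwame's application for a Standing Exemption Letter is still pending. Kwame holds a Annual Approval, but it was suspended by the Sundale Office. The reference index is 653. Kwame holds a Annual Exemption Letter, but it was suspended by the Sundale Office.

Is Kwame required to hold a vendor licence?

Exception (a) does not apply: no current Annual Approval is held.
Exception (b) does not apply: the seller operates through a limited company.
All of (c)'s requirements are met (the number of selling days per month is 14, less than the 15 limit; a current Schedule C Registration is held). But: (h) operates against (c): the bottled sauces contain meat. (i) is triggered (a current Schedule F Declaration is held), but is itself disapplied by (j): (j) applies — the reportable unit count is 22, meeting the 21 threshold. (k) would limit (j) — some sales are to a restaurant for resale — but (l) sets (k) aside: (l) operates against (k): a current General Notice is held. (m) would limit (l) — the registered capacity is 2,790 units, meeting the 2,620 units threshold — but (n) sets (m) aside: (n) is triggered — a current Standing Waiver is held. (o) is inapplicable (the baseline figure is 668, not less than 665), so (n) stands. Exception (c) does not apply.
Exception (d) is satisfied on its face — the bottled sauces are home-kitchen produced; the reference index is 653, less than the 682 limit. But applying paragraph (p): (p) operates against (d): the qualifying period is 110 days, meeting the 110 days threshold. Exception (d) does not apply.
Exception (e) requires that the seller holds a current Standing Exemption Letter from the Sundale Office; but the Standing Exemption Letter is not current, so (e) is unavailable.
None of the exceptions is available; § 32 applies in full.

Yes — Kwame must hold a vendor licence.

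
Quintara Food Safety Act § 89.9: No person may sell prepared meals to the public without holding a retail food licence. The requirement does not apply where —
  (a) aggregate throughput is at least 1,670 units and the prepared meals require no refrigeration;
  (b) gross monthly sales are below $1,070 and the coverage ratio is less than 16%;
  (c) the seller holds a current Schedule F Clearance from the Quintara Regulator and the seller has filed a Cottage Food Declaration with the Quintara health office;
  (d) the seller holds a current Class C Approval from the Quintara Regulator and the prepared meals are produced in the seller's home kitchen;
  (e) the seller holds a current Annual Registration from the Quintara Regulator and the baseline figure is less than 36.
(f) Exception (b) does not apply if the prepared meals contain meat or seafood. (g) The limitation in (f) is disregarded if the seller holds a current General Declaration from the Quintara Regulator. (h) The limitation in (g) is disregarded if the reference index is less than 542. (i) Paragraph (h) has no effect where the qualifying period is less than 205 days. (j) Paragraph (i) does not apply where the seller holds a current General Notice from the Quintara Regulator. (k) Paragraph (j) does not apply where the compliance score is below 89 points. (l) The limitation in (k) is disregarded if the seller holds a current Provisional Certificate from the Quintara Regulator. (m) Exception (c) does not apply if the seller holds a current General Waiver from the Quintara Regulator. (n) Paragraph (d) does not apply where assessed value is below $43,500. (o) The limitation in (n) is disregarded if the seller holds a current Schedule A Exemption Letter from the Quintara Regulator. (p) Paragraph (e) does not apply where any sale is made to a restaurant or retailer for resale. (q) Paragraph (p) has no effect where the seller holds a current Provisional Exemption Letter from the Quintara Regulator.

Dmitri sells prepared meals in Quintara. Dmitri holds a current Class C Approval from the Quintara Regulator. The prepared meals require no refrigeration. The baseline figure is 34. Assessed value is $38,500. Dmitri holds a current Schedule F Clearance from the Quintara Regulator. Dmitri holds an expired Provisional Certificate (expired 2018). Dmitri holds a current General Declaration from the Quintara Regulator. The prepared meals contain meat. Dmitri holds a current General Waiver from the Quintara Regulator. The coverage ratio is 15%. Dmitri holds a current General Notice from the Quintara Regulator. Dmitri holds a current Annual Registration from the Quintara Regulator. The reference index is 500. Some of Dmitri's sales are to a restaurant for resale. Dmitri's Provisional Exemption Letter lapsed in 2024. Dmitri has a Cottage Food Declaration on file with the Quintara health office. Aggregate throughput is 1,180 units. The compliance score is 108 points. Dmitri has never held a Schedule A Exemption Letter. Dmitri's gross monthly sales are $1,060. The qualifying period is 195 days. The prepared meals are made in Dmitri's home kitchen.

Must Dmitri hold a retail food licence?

Exception (a) requires that aggregate throughput is at least 1,670 units; but aggregate throughput is 1,180 units, short of 1,670 units, so (a) is unavailable.
Exception (b)'s conditions are all satisfied: gross monthly sales are $1,060, below the $1,070 limit; the coverage ratio is 15%, less than the 16% limit. But applying paragraphs (f)–(l): (f) operates against (b): the prepared meals contain meat. (g) operates (a current General Declaration is held), but is displaced by (h): (h) operates against (g): the reference index is 500, less than the 542 limit. (i) would limit (h) — the qualifying period is 195 days, less than the 205 days limit — but (j) sets (i) aside: (j) operates against (i): a current General Notice is held. (k), which would lift (j), is not triggered — the compliance score is 108 points, not below 89 points. So (b) is unavailable.
All of (c)'s requirements are met (a current Schedule F Clearance is held; a Cottage Food Declaration is on file). However, paragraph (m) must be considered: (m) is triggered — a current General Waiver is held. So (c) is unavailable.
All of (d)'s requirements are met (a current Class C Approval is held; the prepared meals are home-kitchen produced). However, paragraphs (n)–(o) must be considered: (n) is triggered — assessed value is $38,500, below the $43,500 limit. (o) is inapplicable (there is no Schedule A Exemption Letter in force), so (n) stands. Exception (d) does not apply.
Exception (e)'s conditions are all satisfied: a current Annual Registration is held; the baseline figure is 34, less than the 36 limit. Turning to paragraphs (p)–(q): (p) operates against (e): some sales are to a restaurant for resale. (q), which would lift (p), is not engaged — no current Provisional Exemption Letter is held. (e) is therefore removed.
No exception is made out. Dmitri falls within the general rule.

Yes — Dmitri must hold a retail food licence.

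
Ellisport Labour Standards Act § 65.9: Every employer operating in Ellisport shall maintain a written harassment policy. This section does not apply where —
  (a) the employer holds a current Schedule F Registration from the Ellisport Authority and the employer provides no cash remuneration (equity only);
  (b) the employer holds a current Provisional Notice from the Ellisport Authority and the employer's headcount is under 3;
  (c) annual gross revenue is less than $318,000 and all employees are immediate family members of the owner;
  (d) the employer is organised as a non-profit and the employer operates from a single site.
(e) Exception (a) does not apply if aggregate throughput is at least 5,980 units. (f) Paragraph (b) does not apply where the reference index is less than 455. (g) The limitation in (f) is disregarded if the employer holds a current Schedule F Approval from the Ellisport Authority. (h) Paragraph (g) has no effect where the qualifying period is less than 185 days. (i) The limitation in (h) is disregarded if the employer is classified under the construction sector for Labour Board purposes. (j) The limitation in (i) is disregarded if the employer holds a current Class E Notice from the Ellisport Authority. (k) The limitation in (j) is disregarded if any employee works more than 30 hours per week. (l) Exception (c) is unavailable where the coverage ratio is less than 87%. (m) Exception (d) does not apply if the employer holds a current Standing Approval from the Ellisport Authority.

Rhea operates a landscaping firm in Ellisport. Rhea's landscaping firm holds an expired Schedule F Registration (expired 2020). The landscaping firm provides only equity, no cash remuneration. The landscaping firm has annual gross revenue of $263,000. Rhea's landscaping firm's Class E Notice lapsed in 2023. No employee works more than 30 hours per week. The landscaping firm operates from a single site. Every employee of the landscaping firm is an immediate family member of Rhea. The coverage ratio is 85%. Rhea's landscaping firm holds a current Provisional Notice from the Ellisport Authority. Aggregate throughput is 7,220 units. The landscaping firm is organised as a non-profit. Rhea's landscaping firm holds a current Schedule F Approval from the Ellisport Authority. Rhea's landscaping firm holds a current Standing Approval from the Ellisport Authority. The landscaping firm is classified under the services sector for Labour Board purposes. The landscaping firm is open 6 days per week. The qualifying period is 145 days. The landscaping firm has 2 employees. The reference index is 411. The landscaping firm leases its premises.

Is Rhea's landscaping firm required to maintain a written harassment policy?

Exception (a) fails — the Schedule F Registration is not current.
All of (b)'s requirements are met (a current Provisional Notice is held; the employer's headcount is 2, under the 3 limit). However, paragraphs (f)–(k) must be considered: (f) is triggered — the reference index is 411, less than the 455 limit. (g) would limit (f) — a current Schedule F Approval is held — but (h) sets (g) aside: (h) operates — the qualifying period is 145 days, less than the 185 days limit. (i), which would lift (h), is inapplicable — the landscaping firm is classified under the services sector. Exception (b) does not apply.
Exception (c): annual gross revenue is $263,000, less than the $318,000 limit; every employee is an immediate family member — every condition holds. But: (l) operates against (c): the coverage ratio is 85%, less than the 87% limit. So (c) is unavailable.
Exception (d) is satisfied on its face — the employer is a non-profit; the employer operates from a single site. Turning to paragraph (m): (m) operates against (d): a current Standing Approval is held. So (d) is unavailable.
No exception applies. The general rule governs.

Yes — Rhea's landscaping firm must maintain a written harassment policy.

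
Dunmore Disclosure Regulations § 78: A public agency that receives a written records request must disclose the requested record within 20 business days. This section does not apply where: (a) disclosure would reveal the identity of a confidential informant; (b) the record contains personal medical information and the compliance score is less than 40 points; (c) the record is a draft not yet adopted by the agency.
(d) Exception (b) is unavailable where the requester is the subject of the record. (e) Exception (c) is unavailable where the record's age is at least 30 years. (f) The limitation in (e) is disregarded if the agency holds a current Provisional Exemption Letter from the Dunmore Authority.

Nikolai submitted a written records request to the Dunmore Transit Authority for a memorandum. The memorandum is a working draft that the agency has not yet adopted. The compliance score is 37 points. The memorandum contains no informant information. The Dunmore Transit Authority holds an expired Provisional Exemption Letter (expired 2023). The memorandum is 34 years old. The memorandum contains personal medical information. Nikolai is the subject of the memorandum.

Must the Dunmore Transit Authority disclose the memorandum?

Exception (a) fails — the memorandum contains no informant information.
All of (b)'s requirements are met (the memorandum contains personal medical information; the compliance score is 37 points, less than the 40 points limit). However, paragraph (d) must be considered: (d) operates against (b): Nikolai is the subject of the memorandum. (b) is therefore removed.
Exception (c): the memorandum is an unadopted draft — every condition holds. However, paragraphs (e)–(f) must be considered: (e) operates — the record's age is 34 years, meeting the 30 years threshold. (f) is not engaged (there is no Provisional Exemption Letter in force), so (e) stands. (c) is therefore removed.
No exception applies. The general rule governs.

Yes — the Dunmore Transit Authority must disclose the memorandum.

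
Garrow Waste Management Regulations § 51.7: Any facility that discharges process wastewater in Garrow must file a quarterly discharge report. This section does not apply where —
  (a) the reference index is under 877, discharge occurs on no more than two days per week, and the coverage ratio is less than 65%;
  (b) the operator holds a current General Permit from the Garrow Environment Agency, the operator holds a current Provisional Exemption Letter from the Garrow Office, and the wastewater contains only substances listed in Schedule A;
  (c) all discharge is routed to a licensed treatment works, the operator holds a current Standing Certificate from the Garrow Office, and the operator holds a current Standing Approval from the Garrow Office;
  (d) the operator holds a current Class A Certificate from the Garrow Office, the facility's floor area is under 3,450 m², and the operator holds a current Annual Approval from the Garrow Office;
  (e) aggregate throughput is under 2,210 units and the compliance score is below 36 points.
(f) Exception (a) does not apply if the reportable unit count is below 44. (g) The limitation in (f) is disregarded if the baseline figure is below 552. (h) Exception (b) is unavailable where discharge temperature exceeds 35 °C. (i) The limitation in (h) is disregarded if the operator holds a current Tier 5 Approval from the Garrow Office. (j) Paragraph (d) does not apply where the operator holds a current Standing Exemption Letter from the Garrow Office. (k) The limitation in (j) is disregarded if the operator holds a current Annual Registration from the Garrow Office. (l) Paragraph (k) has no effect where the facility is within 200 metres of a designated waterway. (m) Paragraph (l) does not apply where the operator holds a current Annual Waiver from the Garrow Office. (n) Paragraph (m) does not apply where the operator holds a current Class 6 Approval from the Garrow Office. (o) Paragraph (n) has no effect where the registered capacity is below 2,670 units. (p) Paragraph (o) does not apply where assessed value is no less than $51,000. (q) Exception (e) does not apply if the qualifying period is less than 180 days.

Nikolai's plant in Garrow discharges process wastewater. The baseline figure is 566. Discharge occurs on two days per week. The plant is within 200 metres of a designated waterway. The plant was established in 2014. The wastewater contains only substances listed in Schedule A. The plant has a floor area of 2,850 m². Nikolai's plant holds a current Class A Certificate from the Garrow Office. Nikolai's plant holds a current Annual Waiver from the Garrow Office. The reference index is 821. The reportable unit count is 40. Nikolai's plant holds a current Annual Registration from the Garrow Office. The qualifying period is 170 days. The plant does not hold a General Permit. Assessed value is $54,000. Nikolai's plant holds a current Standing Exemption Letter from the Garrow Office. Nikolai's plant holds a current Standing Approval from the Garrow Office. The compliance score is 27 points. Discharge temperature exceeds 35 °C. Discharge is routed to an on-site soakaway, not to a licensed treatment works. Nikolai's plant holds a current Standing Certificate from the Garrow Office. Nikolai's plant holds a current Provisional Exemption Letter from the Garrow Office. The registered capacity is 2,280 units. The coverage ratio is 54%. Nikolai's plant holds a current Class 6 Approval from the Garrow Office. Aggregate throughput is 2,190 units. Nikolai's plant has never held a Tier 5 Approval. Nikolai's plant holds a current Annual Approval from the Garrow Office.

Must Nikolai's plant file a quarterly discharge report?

Exception (a)'s conditions are all satisfied: the reference index is 821, under the 877 limit; discharge occurs on no more than two days per week; the coverage ratio is 54%, less than the 65% limit. But applying paragraphs (f)–(g): (f) is engaged — the reportable unit count is 40, below the 44 limit. (g) is inapplicable (the baseline figure is 566, not below 552), so (f) stands. So (a) is unavailable.
Exception (b) requires that the operator holds a current General Permit from the Garrow Environment Agency; but no General Permit is held, so (b) is unavailable.
Exception (c) requires that all discharge is routed to a licensed treatment works; but discharge is not routed to a licensed treatment works, so (c) is unavailable.
Exception (d): a current Class A Certificate is held; the facility's floor area is 2,850 m², under the 3,450 m² limit; a current Annual Approval is held — every condition holds. However, paragraphs (j)–(p) must be considered: (j) operates against (d): a current Standing Exemption Letter is held. (k) would limit (j) — a current Annual Registration is held — but (l) sets (k) aside: (l) operates against (k): the plant is within 200 m of a designated waterway. (m) would limit (l) — a current Annual Waiver is held — but (n) sets (m) aside: (n) operates against (m): a current Class 6 Approval is held. (o) would limit (n) — the registered capacity is 2,280 units, below the 2,670 units limit — but (p) sets (o) aside: (p) is triggered — assessed value is $54,000, meeting the $51,000 threshold. So (d) is unavailable.
Exception (e): aggregate throughput is 2,190 units, under the 2,210 units limit; the compliance score is 27 points, below the 36 points limit — every condition holds. But: (q) is engaged — the qualifying period is 170 days, less than the 180 days limit. So (e) is unavailable.
No exception applies. The general rule governs.

Yes — Nikolai's plant must file a quarterly discharge report.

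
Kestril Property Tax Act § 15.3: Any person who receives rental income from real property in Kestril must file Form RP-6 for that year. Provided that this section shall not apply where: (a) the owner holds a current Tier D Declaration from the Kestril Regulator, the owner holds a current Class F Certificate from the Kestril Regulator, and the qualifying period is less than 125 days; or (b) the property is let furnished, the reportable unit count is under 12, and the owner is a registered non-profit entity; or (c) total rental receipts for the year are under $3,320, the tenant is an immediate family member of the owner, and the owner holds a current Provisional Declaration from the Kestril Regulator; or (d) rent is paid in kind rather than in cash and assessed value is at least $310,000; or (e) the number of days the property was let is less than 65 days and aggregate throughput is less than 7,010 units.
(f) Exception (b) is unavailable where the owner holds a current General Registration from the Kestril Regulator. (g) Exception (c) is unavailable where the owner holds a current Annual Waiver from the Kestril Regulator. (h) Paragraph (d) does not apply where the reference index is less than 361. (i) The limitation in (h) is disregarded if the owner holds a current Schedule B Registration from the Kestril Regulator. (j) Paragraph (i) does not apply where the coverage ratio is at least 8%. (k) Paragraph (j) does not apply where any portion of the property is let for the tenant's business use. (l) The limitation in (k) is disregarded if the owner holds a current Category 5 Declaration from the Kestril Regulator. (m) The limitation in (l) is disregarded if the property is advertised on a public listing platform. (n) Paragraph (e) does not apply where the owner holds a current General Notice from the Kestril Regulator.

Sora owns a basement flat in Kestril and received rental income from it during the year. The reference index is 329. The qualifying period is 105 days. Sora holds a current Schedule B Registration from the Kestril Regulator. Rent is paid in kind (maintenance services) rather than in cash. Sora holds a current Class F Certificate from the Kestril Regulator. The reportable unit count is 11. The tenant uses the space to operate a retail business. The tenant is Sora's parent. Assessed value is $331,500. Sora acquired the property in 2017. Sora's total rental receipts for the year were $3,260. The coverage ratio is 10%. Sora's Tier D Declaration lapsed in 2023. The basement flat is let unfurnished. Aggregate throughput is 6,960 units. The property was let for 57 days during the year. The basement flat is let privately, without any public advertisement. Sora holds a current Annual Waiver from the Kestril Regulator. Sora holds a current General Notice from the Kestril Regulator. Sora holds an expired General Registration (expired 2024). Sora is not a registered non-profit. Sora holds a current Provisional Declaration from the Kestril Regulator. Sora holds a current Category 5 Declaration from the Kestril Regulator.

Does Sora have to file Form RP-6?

Exception (a) does not apply: there is no Tier D Declaration in force.
Exception (b) requires that the property is let furnished; but the property is let unfurnished, so (b) is unavailable.
Exception (c) is satisfied on its face — total rental receipts for the year are $3,260, under the $3,320 limit; the tenant is an immediate family member; a current Provisional Declaration is held. But: (g) operates — a current Annual Waiver is held. (c) is therefore removed.
Exception (d): rent is paid in kind; assessed value is $331,500, meeting the $310,000 threshold — every condition holds. However, paragraphs (h)–(m) must be considered: (h) is engaged — the reference index is 329, less than the 361 limit. (i) would limit (h) — a current Schedule B Registration is held — but (j) sets (i) aside: (j) is triggered — the coverage ratio is 10%, meeting the 8% threshold. (k) is triggered (the space is let for business use), but yields to (l): (l) is triggered — a current Category 5 Declaration is held. (m), which would lift (l), is not engaged — the property is let privately without advertisement. So (d) is unavailable.
Exception (e)'s conditions are all satisfied: the number of days the property was let is 57 days, less than the 65 days limit; aggregate throughput is 6,960 units, less than the 7,010 units limit. But applying paragraph (n): (n) operates against (e): a current General Notice is held. So (e) is unavailable.
No exception displaces § 15.3.

Yes — Sora must file Form RP-6.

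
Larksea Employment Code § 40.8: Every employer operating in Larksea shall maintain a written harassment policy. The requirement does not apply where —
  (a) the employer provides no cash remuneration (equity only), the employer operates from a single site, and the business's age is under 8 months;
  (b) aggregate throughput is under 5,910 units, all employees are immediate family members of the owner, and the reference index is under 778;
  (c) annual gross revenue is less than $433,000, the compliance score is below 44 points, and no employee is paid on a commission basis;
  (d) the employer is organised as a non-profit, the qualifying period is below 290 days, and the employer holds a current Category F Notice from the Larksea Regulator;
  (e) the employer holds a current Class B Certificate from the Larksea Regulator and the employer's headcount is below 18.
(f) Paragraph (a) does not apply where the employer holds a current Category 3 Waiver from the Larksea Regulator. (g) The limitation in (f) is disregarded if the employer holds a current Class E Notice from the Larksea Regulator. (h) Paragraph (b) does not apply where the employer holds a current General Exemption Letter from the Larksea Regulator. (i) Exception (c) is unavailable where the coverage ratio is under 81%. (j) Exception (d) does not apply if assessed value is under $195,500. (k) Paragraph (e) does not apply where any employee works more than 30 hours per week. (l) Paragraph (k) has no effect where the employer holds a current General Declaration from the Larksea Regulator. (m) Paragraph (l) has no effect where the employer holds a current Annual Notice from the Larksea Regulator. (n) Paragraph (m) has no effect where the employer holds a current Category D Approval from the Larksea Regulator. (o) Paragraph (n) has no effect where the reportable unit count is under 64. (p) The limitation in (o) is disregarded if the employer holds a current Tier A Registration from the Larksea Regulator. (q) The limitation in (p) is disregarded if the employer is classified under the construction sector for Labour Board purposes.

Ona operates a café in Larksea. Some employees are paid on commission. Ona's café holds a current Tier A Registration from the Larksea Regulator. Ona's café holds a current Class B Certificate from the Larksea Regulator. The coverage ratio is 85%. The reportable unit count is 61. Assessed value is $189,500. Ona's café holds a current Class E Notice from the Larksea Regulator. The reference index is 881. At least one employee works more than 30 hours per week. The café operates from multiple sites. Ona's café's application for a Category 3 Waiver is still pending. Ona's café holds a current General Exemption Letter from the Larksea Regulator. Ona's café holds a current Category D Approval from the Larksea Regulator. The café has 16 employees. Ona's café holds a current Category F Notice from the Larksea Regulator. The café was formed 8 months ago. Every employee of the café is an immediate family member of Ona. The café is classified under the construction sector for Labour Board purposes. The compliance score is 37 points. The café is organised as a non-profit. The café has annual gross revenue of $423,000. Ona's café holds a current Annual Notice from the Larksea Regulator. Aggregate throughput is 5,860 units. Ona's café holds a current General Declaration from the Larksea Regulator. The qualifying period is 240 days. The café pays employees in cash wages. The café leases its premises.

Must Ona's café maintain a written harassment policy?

Yes — Ona's café must maintain a written harassment policy.

Exception (a) does not apply: employees are paid cash wages.
Exception (b) does not apply: the reference index is 881, not under 778.
Exception (c) does not apply: some employees are paid on commission.
Exception (d): the employer is a non-profit; the qualifying period is 240 days, below the 290 days limit; a current Category F Notice is held — every condition holds. However, paragraph (j) must be considered: (j) operates against (d): assessed value is $189,500, under the $195,500 limit. So (d) is unavailable.
Exception (e)'s conditions are all satisfied: a current Class B Certificate is held; the employer's headcount is 16, below the 18 limit. Turning to paragraphs (k)–(q): (k) is engaged — at least one employee exceeds 30 hours/week. (l) is engaged (a current General Declaration is held), but is set aside by (m): (m) operates against (l): a current Annual Notice is held. (n) operates (a current Category D Approval is held), but is set aside by (o): (o) operates against (n): the reportable unit count is 61, under the 64 limit. (p) applies (a current Tier A Registration is held), but yields to (q): (q) is engaged — the café is classified under the construction sector. So (e) is unavailable.
No exception is made out. Ona's café falls within the general rule.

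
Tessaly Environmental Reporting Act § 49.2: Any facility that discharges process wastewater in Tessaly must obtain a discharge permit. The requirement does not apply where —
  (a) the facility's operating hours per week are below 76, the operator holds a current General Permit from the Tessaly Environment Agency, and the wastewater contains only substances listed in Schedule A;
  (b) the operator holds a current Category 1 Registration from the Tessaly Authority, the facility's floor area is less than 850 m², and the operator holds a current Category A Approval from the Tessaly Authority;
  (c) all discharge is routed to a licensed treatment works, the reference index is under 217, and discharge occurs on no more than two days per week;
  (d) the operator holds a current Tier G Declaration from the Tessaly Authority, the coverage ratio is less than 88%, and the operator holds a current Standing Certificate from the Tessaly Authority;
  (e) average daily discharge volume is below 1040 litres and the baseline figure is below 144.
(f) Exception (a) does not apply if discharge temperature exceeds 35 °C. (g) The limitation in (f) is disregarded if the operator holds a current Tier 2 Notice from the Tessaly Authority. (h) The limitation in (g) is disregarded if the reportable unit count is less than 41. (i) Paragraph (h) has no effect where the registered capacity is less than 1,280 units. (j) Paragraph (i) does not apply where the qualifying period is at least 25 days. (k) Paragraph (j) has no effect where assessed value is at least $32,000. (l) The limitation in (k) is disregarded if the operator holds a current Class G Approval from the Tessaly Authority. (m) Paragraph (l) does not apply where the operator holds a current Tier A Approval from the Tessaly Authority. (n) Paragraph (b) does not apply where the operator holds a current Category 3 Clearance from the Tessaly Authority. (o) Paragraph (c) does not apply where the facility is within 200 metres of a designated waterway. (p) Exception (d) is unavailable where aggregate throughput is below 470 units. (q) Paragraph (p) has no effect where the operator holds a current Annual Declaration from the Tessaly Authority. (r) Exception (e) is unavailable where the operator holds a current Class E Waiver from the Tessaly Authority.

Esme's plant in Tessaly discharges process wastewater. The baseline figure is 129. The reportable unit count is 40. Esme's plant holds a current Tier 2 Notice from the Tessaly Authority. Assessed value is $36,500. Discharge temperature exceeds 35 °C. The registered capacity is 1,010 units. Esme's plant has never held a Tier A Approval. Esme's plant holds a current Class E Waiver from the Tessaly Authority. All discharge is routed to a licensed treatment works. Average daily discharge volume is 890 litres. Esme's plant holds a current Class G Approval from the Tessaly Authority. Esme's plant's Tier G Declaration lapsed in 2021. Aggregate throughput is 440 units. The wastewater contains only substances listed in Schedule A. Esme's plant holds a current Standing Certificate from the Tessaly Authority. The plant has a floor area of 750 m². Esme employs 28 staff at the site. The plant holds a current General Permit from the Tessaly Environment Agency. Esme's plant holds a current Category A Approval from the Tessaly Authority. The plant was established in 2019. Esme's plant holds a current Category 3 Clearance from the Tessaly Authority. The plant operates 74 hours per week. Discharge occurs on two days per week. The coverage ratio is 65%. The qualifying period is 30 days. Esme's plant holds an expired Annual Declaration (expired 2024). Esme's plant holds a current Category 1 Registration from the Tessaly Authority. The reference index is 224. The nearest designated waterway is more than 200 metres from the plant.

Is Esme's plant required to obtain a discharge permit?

Exception (a)'s conditions are all satisfied: the facility's operating hours per week are 74, below the 76 limit; a current General Permit is held; the wastewater is Schedule-A-only. Turning to paragraphs (f)–(m): (f) operates against (a): discharge temperature exceeds 35 °C. (g) is engaged (a current Tier 2 Notice is held), but is displaced by (h): (h) applies — the reportable unit count is 40, less than the 41 limit. (i) would limit (h) — the registered capacity is 1,010 units, less than the 1,280 units limit — but (j) sets (i) aside: (j) is triggered — the qualifying period is 30 days, meeting the 25 days threshold. (k) is engaged (assessed value is $36,500, meeting the $32,000 threshold), but yields to (l): (l) operates against (k): a current Class G Approval is held. (m), which would lift (l), is not engaged — the Tier A Approval is not current. (a) is therefore removed.
Exception (b) is satisfied on its face — a current Category 1 Registration is held; the facility's floor area is 750 m², less than the 850 m² limit; a current Category A Approval is held. However, paragraph (n) must be considered: (n) operates against (b): a current Category 3 Clearance is held. (b) is therefore removed.
Exception (c) does not apply: the reference index is 224, not under 217.
Exception (d) requires that the operator holds a current Tier G Declaration from the Tessaly Authority; but no current Tier G Declaration is held, so (d) is unavailable.
Exception (e)'s conditions are all satisfied: average daily discharge volume is 890 litres, below the 1040 litres limit; the baseline figure is 129, below the 144 limit. But applying paragraph (r): (r) operates against (e): a current Class E Waiver is held. (e) is therefore removed.
No exception applies. The general rule governs.

Yes — Esme's plant must obtain a discharge permit.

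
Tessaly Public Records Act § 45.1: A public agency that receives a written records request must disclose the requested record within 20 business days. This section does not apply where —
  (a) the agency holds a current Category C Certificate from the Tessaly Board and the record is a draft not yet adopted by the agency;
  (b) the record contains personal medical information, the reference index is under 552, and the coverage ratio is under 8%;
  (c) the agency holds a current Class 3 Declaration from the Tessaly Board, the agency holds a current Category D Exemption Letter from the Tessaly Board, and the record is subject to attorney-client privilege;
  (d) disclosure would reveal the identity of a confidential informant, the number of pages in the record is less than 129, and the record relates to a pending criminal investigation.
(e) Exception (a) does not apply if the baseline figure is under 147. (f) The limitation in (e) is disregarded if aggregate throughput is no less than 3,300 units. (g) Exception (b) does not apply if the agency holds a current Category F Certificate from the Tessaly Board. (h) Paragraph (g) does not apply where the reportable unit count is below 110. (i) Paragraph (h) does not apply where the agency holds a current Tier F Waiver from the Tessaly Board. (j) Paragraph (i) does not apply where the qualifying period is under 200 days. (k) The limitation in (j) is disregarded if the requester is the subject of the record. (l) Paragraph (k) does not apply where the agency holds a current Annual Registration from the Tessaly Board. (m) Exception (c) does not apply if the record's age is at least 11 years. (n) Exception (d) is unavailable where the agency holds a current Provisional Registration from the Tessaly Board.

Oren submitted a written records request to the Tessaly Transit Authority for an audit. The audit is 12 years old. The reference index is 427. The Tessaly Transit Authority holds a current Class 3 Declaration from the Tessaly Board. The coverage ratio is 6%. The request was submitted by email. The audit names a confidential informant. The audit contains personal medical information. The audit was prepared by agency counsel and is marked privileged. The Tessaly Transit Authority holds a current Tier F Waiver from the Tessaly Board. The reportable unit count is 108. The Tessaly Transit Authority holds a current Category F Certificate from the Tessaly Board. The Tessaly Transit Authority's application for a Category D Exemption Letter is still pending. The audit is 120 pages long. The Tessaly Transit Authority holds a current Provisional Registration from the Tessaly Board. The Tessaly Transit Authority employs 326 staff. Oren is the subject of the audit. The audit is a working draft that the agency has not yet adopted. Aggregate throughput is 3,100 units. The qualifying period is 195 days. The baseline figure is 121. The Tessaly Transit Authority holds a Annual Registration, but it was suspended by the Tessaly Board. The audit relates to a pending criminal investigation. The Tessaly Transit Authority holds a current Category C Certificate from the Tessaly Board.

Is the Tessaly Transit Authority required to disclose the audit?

Exception (a)'s conditions are all satisfied: a current Category C Certificate is held; the audit is an unadopted draft. Turning to paragraphs (e)–(f): (e) applies — the baseline figure is 121, under the 147 limit. (f) is not triggered (aggregate throughput is 3,100 units, short of 3,300 units), so (e) stands. So (a) is unavailable.
Exception (b) is satisfied on its face — the audit contains personal medical information; the reference index is 427, under the 552 limit; the coverage ratio is 6%, under the 8% limit. But: (g) applies — a current Category F Certificate is held. (h) is engaged (the reportable unit count is 108, below the 110 limit), but is set aside by (i): (i) operates against (h): a current Tier F Waiver is held. (j) is engaged (the qualifying period is 195 days, under the 200 days limit), but is itself disapplied by (k): (k) is triggered — Oren is the subject of the audit. (l) is inapplicable (no current Annual Registration is held), so (k) stands. Exception (b) does not apply.
Exception (c) requires that the agency holds a current Category D Exemption Letter from the Tessaly Board; but there is no Category D Exemption Letter in force, so (c) is unavailable.
Exception (d) is satisfied on its face — the audit names a confidential informant; the number of pages in the record is 120, less than the 129 limit; the audit relates to a pending investigation. Turning to paragraph (n): (n) operates — a current Provisional Registration is held. (d) is therefore removed.
No exception applies. The general rule governs.

Yes — the Tessaly Transit Authority must disclose the audit.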